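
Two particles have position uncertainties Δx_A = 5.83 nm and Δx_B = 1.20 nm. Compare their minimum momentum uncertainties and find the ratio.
Particle B has the larger minimum momentum uncertainty, by a factor of 4.86.

For each particle, the minimum momentum uncertainty is Δp_min = ℏ/(2Δx):

Particle A: Δp_A = ℏ/(2×5.830e-09 m) = 9.044e-27 kg·m/s
Particle B: Δp_B = ℏ/(2×1.200e-09 m) = 4.394e-26 kg·m/s

Ratio: Δp_B/Δp_A = 4.86

Since Δp_min ∝ 1/Δx, the particle with smaller position uncertainty (B) has larger momentum uncertainty.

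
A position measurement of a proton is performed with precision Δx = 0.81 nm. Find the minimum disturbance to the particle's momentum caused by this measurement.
6.510 × 10^-26 kg·m/s

The uncertainty principle implies that measuring position disturbs momentum:
ΔxΔp ≥ ℏ/2

When we measure position with precision Δx, we necessarily introduce a momentum uncertainty:
Δp ≥ ℏ/(2Δx)
Δp_min = (1.055e-34 J·s) / (2 × 8.100e-10 m)
Δp_min = 6.510e-26 kg·m/s

The more precisely we measure position, the greater the momentum disturbance.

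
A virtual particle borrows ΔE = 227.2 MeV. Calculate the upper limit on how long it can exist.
1.449 ys

Using the energy-time uncertainty principle:
ΔEΔt ≥ ℏ/2

For a virtual particle borrowing energy ΔE, the maximum lifetime is:
Δt_max = ℏ/(2ΔE)

Converting energy:
ΔE = 227.2 MeV = 3.640e-11 J

Δt_max = (1.055e-34 J·s) / (2 × 3.640e-11 J)
Δt_max = 1.449e-24 s = 1.449 ys

Virtual particles with higher borrowed energy exist for shorter times.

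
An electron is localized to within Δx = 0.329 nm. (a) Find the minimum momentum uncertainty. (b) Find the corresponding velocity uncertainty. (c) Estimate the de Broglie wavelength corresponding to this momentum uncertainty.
(a) Δp_min = 1.603 × 10^-25 kg·m/s
(b) Δv_min = 175.939 km/s
(c) λ_dB = 4.134 nm

Step-by-step:

(a) From the uncertainty principle:
Δp_min = ℏ/(2Δx) = (1.055e-34 J·s)/(2 × 3.290e-10 m) = 1.603e-25 kg·m/s

(b) The velocity uncertainty:
Δv = Δp/m = (1.603e-25 kg·m/s)/(9.109e-31 kg) = 1.759e+05 m/s = 175.939 km/s

(c) The de Broglie wavelength for this momentum:
λ = h/p = (6.626e-34 J·s)/(1.603e-25 kg·m/s) = 4.134e-09 m = 4.134 nm

Note: The de Broglie wavelength is comparable to the localization size, as expected from wave-particle duality.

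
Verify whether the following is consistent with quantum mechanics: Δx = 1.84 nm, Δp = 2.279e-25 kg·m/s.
Yes, it satisfies the uncertainty principle.

Calculate the product ΔxΔp:
ΔxΔp = (1.840e-09 m) × (2.279e-25 kg·m/s)
ΔxΔp = 4.193e-34 J·s

Compare to the minimum allowed value ℏ/2:
ℏ/2 = 5.273e-35 J·s

Since ΔxΔp = 4.193e-34 J·s ≥ 5.273e-35 J·s = ℏ/2,
the measurement satisfies the uncertainty principle.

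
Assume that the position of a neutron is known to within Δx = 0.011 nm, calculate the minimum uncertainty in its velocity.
2.862 km/s

Using the Heisenberg uncertainty principle and Δp = mΔv:
ΔxΔp ≥ ℏ/2
Δx(mΔv) ≥ ℏ/2

The minimum uncertainty in velocity is:
Δv_min = ℏ/(2mΔx)
Δv_min = (1.055e-34 J·s) / (2 × 1.675e-27 kg × 1.100e-11 m)
Δv_min = 2.862e+03 m/s = 2.862 km/s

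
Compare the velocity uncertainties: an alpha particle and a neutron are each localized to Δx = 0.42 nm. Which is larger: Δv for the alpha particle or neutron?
The neutron has the larger minimum velocity uncertainty, by a ratio of 4.0.

For both particles, Δp_min = ℏ/(2Δx) = 1.255e-25 kg·m/s (same for both).

The velocity uncertainty is Δv = Δp/m:
- alpha particle: Δv = 1.255e-25 / 6.645e-27 = 1.889e+01 m/s = 18.894 m/s
- neutron: Δv = 1.255e-25 / 1.675e-27 = 7.496e+01 m/s = 74.955 m/s

Ratio: 7.496e+01 / 1.889e+01 = 4.0

The lighter particle has larger velocity uncertainty because Δv ∝ 1/m.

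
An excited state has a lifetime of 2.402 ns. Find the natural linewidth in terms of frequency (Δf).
33.130 MHz

Using the energy-time uncertainty principle and E = hf:
ΔEΔt ≥ ℏ/2
hΔf·Δt ≥ ℏ/2

The minimum frequency uncertainty is:
Δf = ℏ/(2hτ) = 1/(4πτ)
Δf = 1/(4π × 2.402e-09 s)
Δf = 3.313e+07 Hz = 33.130 MHz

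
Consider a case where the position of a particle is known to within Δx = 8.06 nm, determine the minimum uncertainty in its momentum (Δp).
6.542 × 10^-27 kg·m/s

Using the Heisenberg uncertainty principle:
ΔxΔp ≥ ℏ/2

The minimum uncertainty in momentum is:
Δp_min = ℏ/(2Δx)
Δp_min = (1.055e-34 J·s) / (2 × 8.060e-09 m)
Δp_min = 6.542e-27 kg·m/s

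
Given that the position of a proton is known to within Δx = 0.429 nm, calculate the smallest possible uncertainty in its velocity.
73.484 m/s

Using the Heisenberg uncertainty principle and Δp = mΔv:
ΔxΔp ≥ ℏ/2
Δx(mΔv) ≥ ℏ/2

The minimum uncertainty in velocity is:
Δv_min = ℏ/(2mΔx)
Δv_min = (1.055e-34 J·s) / (2 × 1.673e-27 kg × 4.290e-10 m)
Δv_min = 7.348e+01 m/s = 73.484 m/s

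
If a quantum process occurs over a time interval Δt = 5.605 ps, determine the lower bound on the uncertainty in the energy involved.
58.716 μeV

Using the energy-time uncertainty principle:
ΔEΔt ≥ ℏ/2

The minimum uncertainty in energy is:
ΔE_min = ℏ/(2Δt)
ΔE_min = (1.055e-34 J·s) / (2 × 5.605e-12 s)
ΔE_min = 9.407e-24 J = 58.716 μeV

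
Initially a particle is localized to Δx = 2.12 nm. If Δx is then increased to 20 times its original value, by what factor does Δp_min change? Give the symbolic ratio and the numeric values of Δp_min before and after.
Original Δp_min = 2.487 × 10^-26 kg·m/s; new Δp'_min = 1.244 × 10^-27 kg·m/s; ratio Δp'_min/Δp_min = 1/20.

From the uncertainty principle ΔxΔp ≥ ℏ/2, the minimum momentum uncertainty is Δp_min = ℏ/(2Δx).

Original (Δx = 2.12 nm = 2.120e-09 m):
Δp_min = (1.055e-34 J·s)/(2 × 2.120e-09 m) = 2.487e-26 kg·m/s

When Δx → 20Δx:
Δp'_min = ℏ/(2 × 20Δx) = (1/20) × ℏ/(2Δx) = (1/20) × Δp_min
Δp'_min = 1/20 × 2.487e-26 kg·m/s = 1.244e-27 kg·m/s

Since Δp_min ∝ 1/Δx, when Δx is increased to 20 times its original value, Δp_min decreases to 1/20 of its original value.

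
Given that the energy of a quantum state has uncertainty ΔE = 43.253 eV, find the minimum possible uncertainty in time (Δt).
7.609 as

Using the energy-time uncertainty principle:
ΔEΔt ≥ ℏ/2

The minimum uncertainty in time is:
Δt_min = ℏ/(2ΔE)
Δt_min = (1.055e-34 J·s) / (2 × 6.930e-18 J)
Δt_min = 7.609e-18 s = 7.609 as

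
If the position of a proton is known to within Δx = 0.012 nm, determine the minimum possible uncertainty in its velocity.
2.627 km/s

Using the Heisenberg uncertainty principle and Δp = mΔv:
ΔxΔp ≥ ℏ/2
Δx(mΔv) ≥ ℏ/2

The minimum uncertainty in velocity is:
Δv_min = ℏ/(2mΔx)
Δv_min = (1.055e-34 J·s) / (2 × 1.673e-27 kg × 1.200e-11 m)
Δv_min = 2.627e+03 m/s = 2.627 km/s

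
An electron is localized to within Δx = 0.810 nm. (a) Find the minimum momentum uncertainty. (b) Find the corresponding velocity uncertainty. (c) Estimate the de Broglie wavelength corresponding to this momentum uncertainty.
(a) Δp_min = 6.510 × 10^-26 kg·m/s
(b) Δv_min = 71.462 km/s
(c) λ_dB = 10.179 nm

Step-by-step:

(a) From the uncertainty principle:
Δp_min = ℏ/(2Δx) = (1.055e-34 J·s)/(2 × 8.100e-10 m) = 6.510e-26 kg·m/s

(b) The velocity uncertainty:
Δv = Δp/m = (6.510e-26 kg·m/s)/(9.109e-31 kg) = 7.146e+04 m/s = 71.462 km/s

(c) The de Broglie wavelength for this momentum:
λ = h/p = (6.626e-34 J·s)/(6.510e-26 kg·m/s) = 1.018e-08 m = 10.179 nm

Note: The de Broglie wavelength is comparable to the localization size, as expected from wave-particle duality.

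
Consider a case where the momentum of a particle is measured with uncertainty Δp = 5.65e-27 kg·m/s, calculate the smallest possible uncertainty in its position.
9.332 nm

Using the Heisenberg uncertainty principle:
ΔxΔp ≥ ℏ/2

The minimum uncertainty in position is:
Δx_min = ℏ/(2Δp)
Δx_min = (1.055e-34 J·s) / (2 × 5.650e-27 kg·m/s)
Δx_min = 9.332e-09 m = 9.332 nm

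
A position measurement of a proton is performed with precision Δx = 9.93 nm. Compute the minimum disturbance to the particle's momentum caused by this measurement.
5.310 × 10^-27 kg·m/s

The uncertainty principle implies that measuring position disturbs momentum:
ΔxΔp ≥ ℏ/2

When we measure position with precision Δx, we necessarily introduce a momentum uncertainty:
Δp ≥ ℏ/(2Δx)
Δp_min = (1.055e-34 J·s) / (2 × 9.930e-09 m)
Δp_min = 5.310e-27 kg·m/s

The more precisely we measure position, the greater the momentum disturbance.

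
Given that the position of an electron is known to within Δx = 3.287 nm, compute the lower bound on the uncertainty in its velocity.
17.610 km/s

Using the Heisenberg uncertainty principle and Δp = mΔv:
ΔxΔp ≥ ℏ/2
Δx(mΔv) ≥ ℏ/2

The minimum uncertainty in velocity is:
Δv_min = ℏ/(2mΔx)
Δv_min = (1.055e-34 J·s) / (2 × 9.109e-31 kg × 3.287e-09 m)
Δv_min = 1.761e+04 m/s = 17.610 km/s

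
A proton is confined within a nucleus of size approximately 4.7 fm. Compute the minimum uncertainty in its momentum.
1.122 × 10^-20 kg·m/s

Using the Heisenberg uncertainty principle:
ΔxΔp ≥ ℏ/2

With Δx ≈ L = 4.700e-15 m (the confinement size):
Δp_min = ℏ/(2Δx)
Δp_min = (1.055e-34 J·s) / (2 × 4.700e-15 m)
Δp_min = 1.122e-20 kg·m/s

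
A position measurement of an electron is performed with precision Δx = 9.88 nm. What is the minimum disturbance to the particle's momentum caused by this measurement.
5.337 × 10^-27 kg·m/s

The uncertainty principle implies that measuring position disturbs momentum:
ΔxΔp ≥ ℏ/2

When we measure position with precision Δx, we necessarily introduce a momentum uncertainty:
Δp ≥ ℏ/(2Δx)
Δp_min = (1.055e-34 J·s) / (2 × 9.880e-09 m)
Δp_min = 5.337e-27 kg·m/s

The more precisely we measure position, the greater the momentum disturbance.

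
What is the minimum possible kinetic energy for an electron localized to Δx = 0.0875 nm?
1.244 eV

Localizing a particle requires giving it sufficient momentum uncertainty:

1. From uncertainty principle: Δp ≥ ℏ/(2Δx)
   Δp_min = (1.055e-34 J·s) / (2 × 8.750e-11 m)
   Δp_min = 6.026e-25 kg·m/s

2. This momentum uncertainty corresponds to kinetic energy:
   KE ≈ (Δp)²/(2m) = (6.026e-25)²/(2 × 9.109e-31 kg)
   KE = 1.993e-19 J = 1.244 eV

Tighter localization requires more energy.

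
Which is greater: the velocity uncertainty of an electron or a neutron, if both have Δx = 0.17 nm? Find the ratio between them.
The electron has the larger minimum velocity uncertainty, by a ratio of 1838.7.

For both particles, Δp_min = ℏ/(2Δx) = 3.102e-25 kg·m/s (same for both).

The velocity uncertainty is Δv = Δp/m:
- electron: Δv = 3.102e-25 / 9.109e-31 = 3.405e+05 m/s = 340.493 km/s
- neutron: Δv = 3.102e-25 / 1.675e-27 = 1.852e+02 m/s = 185.183 m/s

Ratio: 3.405e+05 / 1.852e+02 = 1838.7

The lighter particle has larger velocity uncertainty because Δv ∝ 1/m.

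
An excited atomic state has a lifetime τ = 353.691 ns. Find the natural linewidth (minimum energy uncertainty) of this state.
930.490 peV

Using the energy-time uncertainty principle:
ΔEΔt ≥ ℏ/2

The lifetime τ represents the time uncertainty Δt.
The natural linewidth (minimum energy uncertainty) is:

ΔE = ℏ/(2τ)
ΔE = (1.055e-34 J·s) / (2 × 3.537e-07 s)
ΔE = 1.491e-28 J = 930.490 peV

This natural linewidth limits the precision of spectroscopic measurements.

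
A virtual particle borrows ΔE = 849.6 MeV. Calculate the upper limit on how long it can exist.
3.874 × 10^-25 s

Using the energy-time uncertainty principle:
ΔEΔt ≥ ℏ/2

For a virtual particle borrowing energy ΔE, the maximum lifetime is:
Δt_max = ℏ/(2ΔE)

Converting energy:
ΔE = 849.6 MeV = 1.361e-10 J

Δt_max = (1.055e-34 J·s) / (2 × 1.361e-10 J)
Δt_max = 3.874e-25 s = 3.874 × 10^-25 s

Virtual particles with higher borrowed energy exist for shorter times.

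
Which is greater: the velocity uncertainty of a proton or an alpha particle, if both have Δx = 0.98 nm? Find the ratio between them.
The proton has the larger minimum velocity uncertainty, by a ratio of 4.0.

For both particles, Δp_min = ℏ/(2Δx) = 5.380e-26 kg·m/s (same for both).

The velocity uncertainty is Δv = Δp/m:
- proton: Δv = 5.380e-26 / 1.673e-27 = 3.217e+01 m/s = 32.168 m/s
- alpha particle: Δv = 5.380e-26 / 6.645e-27 = 8.097e+00 m/s = 8.097 m/s

Ratio: 3.217e+01 / 8.097e+00 = 4.0

The lighter particle has larger velocity uncertainty because Δv ∝ 1/m.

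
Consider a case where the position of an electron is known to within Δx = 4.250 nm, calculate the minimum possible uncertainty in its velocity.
13.620 km/s

Using the Heisenberg uncertainty principle and Δp = mΔv:
ΔxΔp ≥ ℏ/2
Δx(mΔv) ≥ ℏ/2

The minimum uncertainty in velocity is:
Δv_min = ℏ/(2mΔx)
Δv_min = (1.055e-34 J·s) / (2 × 9.109e-31 kg × 4.250e-09 m)
Δv_min = 1.362e+04 m/s = 13.620 km/s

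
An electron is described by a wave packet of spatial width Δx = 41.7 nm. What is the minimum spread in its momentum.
1.264 × 10^-27 kg·m/s

For a wave packet, the spatial width Δx and momentum spread Δp are related by the uncertainty principle:
ΔxΔp ≥ ℏ/2

The minimum momentum spread is:
Δp_min = ℏ/(2Δx)
Δp_min = (1.055e-34 J·s) / (2 × 4.170e-08 m)
Δp_min = 1.264e-27 kg·m/s

A wave packet cannot have both a well-defined position and well-defined momentum.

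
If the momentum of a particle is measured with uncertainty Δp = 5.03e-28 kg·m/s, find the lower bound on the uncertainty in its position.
104.828 nm

Using the Heisenberg uncertainty principle:
ΔxΔp ≥ ℏ/2

The minimum uncertainty in position is:
Δx_min = ℏ/(2Δp)
Δx_min = (1.055e-34 J·s) / (2 × 5.030e-28 kg·m/s)
Δx_min = 1.048e-07 m = 104.828 nm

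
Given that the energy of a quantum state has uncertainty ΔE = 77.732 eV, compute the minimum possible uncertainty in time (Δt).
4.234 as

Using the energy-time uncertainty principle:
ΔEΔt ≥ ℏ/2

The minimum uncertainty in time is:
Δt_min = ℏ/(2ΔE)
Δt_min = (1.055e-34 J·s) / (2 × 1.245e-17 J)
Δt_min = 4.234e-18 s = 4.234 as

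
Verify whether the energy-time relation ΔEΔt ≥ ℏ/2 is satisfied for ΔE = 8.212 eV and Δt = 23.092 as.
No, it violates the uncertainty relation.

Calculate the product ΔEΔt:
ΔE = 8.212 eV = 1.316e-18 J
ΔEΔt = (1.316e-18 J) × (2.309e-17 s)
ΔEΔt = 3.038e-35 J·s

Compare to the minimum allowed value ℏ/2:
ℏ/2 = 5.273e-35 J·s

Since ΔEΔt = 3.038e-35 J·s < 5.273e-35 J·s = ℏ/2,
this violates the uncertainty relation.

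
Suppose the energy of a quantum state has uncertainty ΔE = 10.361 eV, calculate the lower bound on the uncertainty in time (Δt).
31.764 as

Using the energy-time uncertainty principle:
ΔEΔt ≥ ℏ/2

The minimum uncertainty in time is:
Δt_min = ℏ/(2ΔE)
Δt_min = (1.055e-34 J·s) / (2 × 1.660e-18 J)
Δt_min = 3.176e-17 s = 31.764 as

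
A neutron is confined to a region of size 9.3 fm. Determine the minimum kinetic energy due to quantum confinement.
59.895 keV

Using the uncertainty principle:

1. Position uncertainty: Δx ≈ 9.300e-15 m
2. Minimum momentum uncertainty: Δp = ℏ/(2Δx) = 5.670e-21 kg·m/s
3. Minimum kinetic energy:
   KE = (Δp)²/(2m) = (5.670e-21)²/(2 × 1.675e-27 kg)
   KE = 9.596e-15 J = 59.895 keV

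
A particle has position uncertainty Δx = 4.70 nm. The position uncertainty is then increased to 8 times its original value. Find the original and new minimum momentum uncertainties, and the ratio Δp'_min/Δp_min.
Original Δp_min = 1.122 × 10^-26 kg·m/s; new Δp'_min = 1.402 × 10^-27 kg·m/s; ratio Δp'_min/Δp_min = 1/8.

From the uncertainty principle ΔxΔp ≥ ℏ/2, the minimum momentum uncertainty is Δp_min = ℏ/(2Δx).

Original (Δx = 4.70 nm = 4.700e-09 m):
Δp_min = (1.055e-34 J·s)/(2 × 4.700e-09 m) = 1.122e-26 kg·m/s

When Δx → 8Δx:
Δp'_min = ℏ/(2 × 8Δx) = (1/8) × ℏ/(2Δx) = (1/8) × Δp_min
Δp'_min = 1/8 × 1.122e-26 kg·m/s = 1.402e-27 kg·m/s

Since Δp_min ∝ 1/Δx, when Δx is increased to 8 times its original value, Δp_min decreases to 1/8 of its original value.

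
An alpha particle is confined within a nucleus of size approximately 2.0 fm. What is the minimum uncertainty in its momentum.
2.636 × 10^-20 kg·m/s

Using the Heisenberg uncertainty principle:
ΔxΔp ≥ ℏ/2

With Δx ≈ L = 2.000e-15 m (the confinement size):
Δp_min = ℏ/(2Δx)
Δp_min = (1.055e-34 J·s) / (2 × 2.000e-15 m)
Δp_min = 2.636e-20 kg·m/s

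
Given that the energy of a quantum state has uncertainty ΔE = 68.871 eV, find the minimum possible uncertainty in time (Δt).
4.779 as

Using the energy-time uncertainty principle:
ΔEΔt ≥ ℏ/2

The minimum uncertainty in time is:
Δt_min = ℏ/(2ΔE)
Δt_min = (1.055e-34 J·s) / (2 × 1.103e-17 J)
Δt_min = 4.779e-18 s = 4.779 as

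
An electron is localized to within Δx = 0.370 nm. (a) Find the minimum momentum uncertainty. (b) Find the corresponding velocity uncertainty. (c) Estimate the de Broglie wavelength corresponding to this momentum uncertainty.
(a) Δp_min = 1.425 × 10^-25 kg·m/s
(b) Δv_min = 156.443 km/s
(c) λ_dB = 4.650 nm

Step-by-step:

(a) From the uncertainty principle:
Δp_min = ℏ/(2Δx) = (1.055e-34 J·s)/(2 × 3.700e-10 m) = 1.425e-25 kg·m/s

(b) The velocity uncertainty:
Δv = Δp/m = (1.425e-25 kg·m/s)/(9.109e-31 kg) = 1.564e+05 m/s = 156.443 km/s

(c) The de Broglie wavelength for this momentum:
λ = h/p = (6.626e-34 J·s)/(1.425e-25 kg·m/s) = 4.650e-09 m = 4.650 nm

Note: The de Broglie wavelength is comparable to the localization size, as expected from wave-particle duality.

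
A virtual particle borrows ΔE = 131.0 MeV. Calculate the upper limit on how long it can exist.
2.512 ys

Using the energy-time uncertainty principle:
ΔEΔt ≥ ℏ/2

For a virtual particle borrowing energy ΔE, the maximum lifetime is:
Δt_max = ℏ/(2ΔE)

Converting energy:
ΔE = 131.0 MeV = 2.099e-11 J

Δt_max = (1.055e-34 J·s) / (2 × 2.099e-11 J)
Δt_max = 2.512e-24 s = 2.512 ys

Virtual particles with higher borrowed energy exist for shorter times.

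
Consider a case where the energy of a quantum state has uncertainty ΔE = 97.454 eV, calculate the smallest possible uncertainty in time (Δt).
3.377 as

Using the energy-time uncertainty principle:
ΔEΔt ≥ ℏ/2

The minimum uncertainty in time is:
Δt_min = ℏ/(2ΔE)
Δt_min = (1.055e-34 J·s) / (2 × 1.561e-17 J)
Δt_min = 3.377e-18 s = 3.377 as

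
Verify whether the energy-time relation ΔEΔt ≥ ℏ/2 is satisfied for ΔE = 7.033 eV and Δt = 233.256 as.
Yes, it satisfies the uncertainty relation.

Calculate the product ΔEΔt:
ΔE = 7.033 eV = 1.127e-18 J
ΔEΔt = (1.127e-18 J) × (2.333e-16 s)
ΔEΔt = 2.628e-34 J·s

Compare to the minimum allowed value ℏ/2:
ℏ/2 = 5.273e-35 J·s

Since ΔEΔt = 2.628e-34 J·s ≥ 5.273e-35 J·s = ℏ/2,
this satisfies the uncertainty relation.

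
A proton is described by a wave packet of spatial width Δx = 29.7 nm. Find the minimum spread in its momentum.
1.775 × 10^-27 kg·m/s

For a wave packet, the spatial width Δx and momentum spread Δp are related by the uncertainty principle:
ΔxΔp ≥ ℏ/2

The minimum momentum spread is:
Δp_min = ℏ/(2Δx)
Δp_min = (1.055e-34 J·s) / (2 × 2.970e-08 m)
Δp_min = 1.775e-27 kg·m/s

A wave packet cannot have both a well-defined position and well-defined momentum.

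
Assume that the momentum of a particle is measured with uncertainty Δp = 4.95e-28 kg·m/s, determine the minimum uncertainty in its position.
106.522 nm

Using the Heisenberg uncertainty principle:
ΔxΔp ≥ ℏ/2

The minimum uncertainty in position is:
Δx_min = ℏ/(2Δp)
Δx_min = (1.055e-34 J·s) / (2 × 4.950e-28 kg·m/s)
Δx_min = 1.065e-07 m = 106.522 nm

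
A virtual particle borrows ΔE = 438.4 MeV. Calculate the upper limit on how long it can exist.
7.507 × 10^-25 s

Using the energy-time uncertainty principle:
ΔEΔt ≥ ℏ/2

For a virtual particle borrowing energy ΔE, the maximum lifetime is:
Δt_max = ℏ/(2ΔE)

Converting energy:
ΔE = 438.4 MeV = 7.024e-11 J

Δt_max = (1.055e-34 J·s) / (2 × 7.024e-11 J)
Δt_max = 7.507e-25 s = 7.507 × 10^-25 s

Virtual particles with higher borrowed energy exist for shorter times.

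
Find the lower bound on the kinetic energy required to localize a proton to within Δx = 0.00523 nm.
189.649 meV

Localizing a particle requires giving it sufficient momentum uncertainty:

1. From uncertainty principle: Δp ≥ ℏ/(2Δx)
   Δp_min = (1.055e-34 J·s) / (2 × 5.230e-12 m)
   Δp_min = 1.008e-23 kg·m/s

2. This momentum uncertainty corresponds to kinetic energy:
   KE ≈ (Δp)²/(2m) = (1.008e-23)²/(2 × 1.673e-27 kg)
   KE = 3.039e-20 J = 189.649 meV

Tighter localization requires more energy.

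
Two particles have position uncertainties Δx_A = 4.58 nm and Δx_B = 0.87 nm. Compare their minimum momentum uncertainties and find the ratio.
Particle B has the larger minimum momentum uncertainty, by a factor of 5.26.

For each particle, the minimum momentum uncertainty is Δp_min = ℏ/(2Δx):

Particle A: Δp_A = ℏ/(2×4.580e-09 m) = 1.151e-26 kg·m/s
Particle B: Δp_B = ℏ/(2×8.700e-10 m) = 6.061e-26 kg·m/s

Ratio: Δp_B/Δp_A = 5.26

Since Δp_min ∝ 1/Δx, the particle with smaller position uncertainty (B) has larger momentum uncertainty.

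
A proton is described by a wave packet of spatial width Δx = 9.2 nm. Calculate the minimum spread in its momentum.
5.731 × 10^-27 kg·m/s

For a wave packet, the spatial width Δx and momentum spread Δp are related by the uncertainty principle:
ΔxΔp ≥ ℏ/2

The minimum momentum spread is:
Δp_min = ℏ/(2Δx)
Δp_min = (1.055e-34 J·s) / (2 × 9.200e-09 m)
Δp_min = 5.731e-27 kg·m/s

A wave packet cannot have both a well-defined position and well-defined momentum.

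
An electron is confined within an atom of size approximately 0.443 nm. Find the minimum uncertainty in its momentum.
1.190 × 10^-25 kg·m/s

Using the Heisenberg uncertainty principle:
ΔxΔp ≥ ℏ/2

With Δx ≈ L = 4.430e-10 m (the confinement size):
Δp_min = ℏ/(2Δx)
Δp_min = (1.055e-34 J·s) / (2 × 4.430e-10 m)
Δp_min = 1.190e-25 kg·m/s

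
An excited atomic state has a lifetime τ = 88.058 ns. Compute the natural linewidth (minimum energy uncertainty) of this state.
3.737 neV

Using the energy-time uncertainty principle:
ΔEΔt ≥ ℏ/2

The lifetime τ represents the time uncertainty Δt.
The natural linewidth (minimum energy uncertainty) is:

ΔE = ℏ/(2τ)
ΔE = (1.055e-34 J·s) / (2 × 8.806e-08 s)
ΔE = 5.988e-28 J = 3.737 neV

This natural linewidth limits the precision of spectroscopic measurements.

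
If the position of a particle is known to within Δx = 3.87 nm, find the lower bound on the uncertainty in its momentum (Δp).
1.362 × 10^-26 kg·m/s

Using the Heisenberg uncertainty principle:
ΔxΔp ≥ ℏ/2

The minimum uncertainty in momentum is:
Δp_min = ℏ/(2Δx)
Δp_min = (1.055e-34 J·s) / (2 × 3.870e-09 m)
Δp_min = 1.362e-26 kg·m/s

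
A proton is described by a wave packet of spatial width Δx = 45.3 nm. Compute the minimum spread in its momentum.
1.164 × 10^-27 kg·m/s

For a wave packet, the spatial width Δx and momentum spread Δp are related by the uncertainty principle:
ΔxΔp ≥ ℏ/2

The minimum momentum spread is:
Δp_min = ℏ/(2Δx)
Δp_min = (1.055e-34 J·s) / (2 × 4.530e-08 m)
Δp_min = 1.164e-27 kg·m/s

A wave packet cannot have both a well-defined position and well-defined momentum.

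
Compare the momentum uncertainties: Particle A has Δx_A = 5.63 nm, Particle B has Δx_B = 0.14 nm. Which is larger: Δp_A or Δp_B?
Particle B has the larger minimum momentum uncertainty, by a factor of 40.21.

For each particle, the minimum momentum uncertainty is Δp_min = ℏ/(2Δx):

Particle A: Δp_A = ℏ/(2×5.630e-09 m) = 9.366e-27 kg·m/s
Particle B: Δp_B = ℏ/(2×1.400e-10 m) = 3.766e-25 kg·m/s

Ratio: Δp_B/Δp_A = 40.21

Since Δp_min ∝ 1/Δx, the particle with smaller position uncertainty (B) has larger momentum uncertainty.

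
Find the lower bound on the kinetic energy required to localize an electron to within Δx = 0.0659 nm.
2.193 eV

Localizing a particle requires giving it sufficient momentum uncertainty:

1. From uncertainty principle: Δp ≥ ℏ/(2Δx)
   Δp_min = (1.055e-34 J·s) / (2 × 6.590e-11 m)
   Δp_min = 8.001e-25 kg·m/s

2. This momentum uncertainty corresponds to kinetic energy:
   KE ≈ (Δp)²/(2m) = (8.001e-25)²/(2 × 9.109e-31 kg)
   KE = 3.514e-19 J = 2.193 eV

Tighter localization requires more energy.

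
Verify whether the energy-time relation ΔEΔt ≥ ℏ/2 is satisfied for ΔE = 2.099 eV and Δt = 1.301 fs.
Yes, it satisfies the uncertainty relation.

Calculate the product ΔEΔt:
ΔE = 2.099 eV = 3.363e-19 J
ΔEΔt = (3.363e-19 J) × (1.301e-15 s)
ΔEΔt = 4.375e-34 J·s

Compare to the minimum allowed value ℏ/2:
ℏ/2 = 5.273e-35 J·s

Since ΔEΔt = 4.375e-34 J·s ≥ 5.273e-35 J·s = ℏ/2,
this satisfies the uncertainty relation.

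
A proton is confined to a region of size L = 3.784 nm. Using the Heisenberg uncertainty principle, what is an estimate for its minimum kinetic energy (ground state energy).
362.286 neV

Using the uncertainty principle to estimate ground state energy:

1. The position uncertainty is approximately the confinement size:
   Δx ≈ L = 3.784e-09 m

2. From ΔxΔp ≥ ℏ/2, the minimum momentum uncertainty is:
   Δp ≈ ℏ/(2L) = 1.393e-26 kg·m/s

3. The kinetic energy is approximately:
   KE ≈ (Δp)²/(2m) = (1.393e-26)²/(2 × 1.673e-27 kg)
   KE ≈ 5.804e-26 J = 362.286 neV

This is an order-of-magnitude estimate of the ground state energy.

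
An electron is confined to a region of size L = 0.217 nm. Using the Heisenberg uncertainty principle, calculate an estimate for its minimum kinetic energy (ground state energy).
202.276 meV

Using the uncertainty principle to estimate ground state energy:

1. The position uncertainty is approximately the confinement size:
   Δx ≈ L = 2.170e-10 m

2. From ΔxΔp ≥ ℏ/2, the minimum momentum uncertainty is:
   Δp ≈ ℏ/(2L) = 2.430e-25 kg·m/s

3. The kinetic energy is approximately:
   KE ≈ (Δp)²/(2m) = (2.430e-25)²/(2 × 9.109e-31 kg)
   KE ≈ 3.241e-20 J = 202.276 meV

This is an order-of-magnitude estimate of the ground state energy.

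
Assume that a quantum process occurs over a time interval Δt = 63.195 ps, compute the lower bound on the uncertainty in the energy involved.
5.208 μeV

Using the energy-time uncertainty principle:
ΔEΔt ≥ ℏ/2

The minimum uncertainty in energy is:
ΔE_min = ℏ/(2Δt)
ΔE_min = (1.055e-34 J·s) / (2 × 6.319e-11 s)
ΔE_min = 8.344e-25 J = 5.208 μeV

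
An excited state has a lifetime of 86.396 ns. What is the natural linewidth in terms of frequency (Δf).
921.078 kHz

Using the energy-time uncertainty principle and E = hf:
ΔEΔt ≥ ℏ/2
hΔf·Δt ≥ ℏ/2

The minimum frequency uncertainty is:
Δf = ℏ/(2hτ) = 1/(4πτ)
Δf = 1/(4π × 8.640e-08 s)
Δf = 9.211e+05 Hz = 921.078 kHz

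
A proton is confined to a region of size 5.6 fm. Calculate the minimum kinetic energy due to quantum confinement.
165.416 keV

Using the uncertainty principle:

1. Position uncertainty: Δx ≈ 5.600e-15 m
2. Minimum momentum uncertainty: Δp = ℏ/(2Δx) = 9.416e-21 kg·m/s
3. Minimum kinetic energy:
   KE = (Δp)²/(2m) = (9.416e-21)²/(2 × 1.673e-27 kg)
   KE = 2.650e-14 J = 165.416 keV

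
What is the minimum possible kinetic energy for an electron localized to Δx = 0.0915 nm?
1.138 eV

Localizing a particle requires giving it sufficient momentum uncertainty:

1. From uncertainty principle: Δp ≥ ℏ/(2Δx)
   Δp_min = (1.055e-34 J·s) / (2 × 9.150e-11 m)
   Δp_min = 5.763e-25 kg·m/s

2. This momentum uncertainty corresponds to kinetic energy:
   KE ≈ (Δp)²/(2m) = (5.763e-25)²/(2 × 9.109e-31 kg)
   KE = 1.823e-19 J = 1.138 eV

Tighter localization requires more energy.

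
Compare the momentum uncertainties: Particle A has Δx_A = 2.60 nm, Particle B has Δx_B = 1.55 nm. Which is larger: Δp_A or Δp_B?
Particle B has the larger minimum momentum uncertainty, by a factor of 1.68.

For each particle, the minimum momentum uncertainty is Δp_min = ℏ/(2Δx):

Particle A: Δp_A = ℏ/(2×2.600e-09 m) = 2.028e-26 kg·m/s
Particle B: Δp_B = ℏ/(2×1.550e-09 m) = 3.402e-26 kg·m/s

Ratio: Δp_B/Δp_A = 1.68

Since Δp_min ∝ 1/Δx, the particle with smaller position uncertainty (B) has larger momentum uncertainty.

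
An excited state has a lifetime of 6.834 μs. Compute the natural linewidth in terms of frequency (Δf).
11.644 kHz

Using the energy-time uncertainty principle and E = hf:
ΔEΔt ≥ ℏ/2
hΔf·Δt ≥ ℏ/2

The minimum frequency uncertainty is:
Δf = ℏ/(2hτ) = 1/(4πτ)
Δf = 1/(4π × 6.834e-06 s)
Δf = 1.164e+04 Hz = 11.644 kHz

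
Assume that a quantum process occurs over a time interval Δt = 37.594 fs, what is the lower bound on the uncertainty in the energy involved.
8.754 meV

Using the energy-time uncertainty principle:
ΔEΔt ≥ ℏ/2

The minimum uncertainty in energy is:
ΔE_min = ℏ/(2Δt)
ΔE_min = (1.055e-34 J·s) / (2 × 3.759e-14 s)
ΔE_min = 1.403e-21 J = 8.754 meV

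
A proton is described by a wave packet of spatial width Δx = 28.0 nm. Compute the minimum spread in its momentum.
1.883 × 10^-27 kg·m/s

For a wave packet, the spatial width Δx and momentum spread Δp are related by the uncertainty principle:
ΔxΔp ≥ ℏ/2

The minimum momentum spread is:
Δp_min = ℏ/(2Δx)
Δp_min = (1.055e-34 J·s) / (2 × 2.800e-08 m)
Δp_min = 1.883e-27 kg·m/s

A wave packet cannot have both a well-defined position and well-defined momentum.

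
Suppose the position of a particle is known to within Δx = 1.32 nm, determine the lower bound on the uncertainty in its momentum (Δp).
3.995 × 10^-26 kg·m/s

Using the Heisenberg uncertainty principle:
ΔxΔp ≥ ℏ/2

The minimum uncertainty in momentum is:
Δp_min = ℏ/(2Δx)
Δp_min = (1.055e-34 J·s) / (2 × 1.320e-09 m)
Δp_min = 3.995e-26 kg·m/s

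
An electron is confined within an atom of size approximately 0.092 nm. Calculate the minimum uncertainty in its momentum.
5.731 × 10^-25 kg·m/s

Using the Heisenberg uncertainty principle:
ΔxΔp ≥ ℏ/2

With Δx ≈ L = 9.200e-11 m (the confinement size):
Δp_min = ℏ/(2Δx)
Δp_min = (1.055e-34 J·s) / (2 × 9.200e-11 m)
Δp_min = 5.731e-25 kg·m/s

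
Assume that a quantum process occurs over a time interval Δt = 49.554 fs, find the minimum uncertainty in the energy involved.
6.641 meV

Using the energy-time uncertainty principle:
ΔEΔt ≥ ℏ/2

The minimum uncertainty in energy is:
ΔE_min = ℏ/(2Δt)
ΔE_min = (1.055e-34 J·s) / (2 × 4.955e-14 s)
ΔE_min = 1.064e-21 J = 6.641 meV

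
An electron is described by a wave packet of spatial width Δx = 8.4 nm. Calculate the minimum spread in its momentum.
6.277 × 10^-27 kg·m/s

For a wave packet, the spatial width Δx and momentum spread Δp are related by the uncertainty principle:
ΔxΔp ≥ ℏ/2

The minimum momentum spread is:
Δp_min = ℏ/(2Δx)
Δp_min = (1.055e-34 J·s) / (2 × 8.400e-09 m)
Δp_min = 6.277e-27 kg·m/s

A wave packet cannot have both a well-defined position and well-defined momentum.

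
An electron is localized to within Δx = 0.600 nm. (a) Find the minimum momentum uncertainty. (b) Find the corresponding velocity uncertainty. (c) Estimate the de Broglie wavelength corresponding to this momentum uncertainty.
(a) Δp_min = 8.788 × 10^-26 kg·m/s
(b) Δv_min = 96.473 km/s
(c) λ_dB = 7.540 nm

Step-by-step:

(a) From the uncertainty principle:
Δp_min = ℏ/(2Δx) = (1.055e-34 J·s)/(2 × 6.000e-10 m) = 8.788e-26 kg·m/s

(b) The velocity uncertainty:
Δv = Δp/m = (8.788e-26 kg·m/s)/(9.109e-31 kg) = 9.647e+04 m/s = 96.473 km/s

(c) The de Broglie wavelength for this momentum:
λ = h/p = (6.626e-34 J·s)/(8.788e-26 kg·m/s) = 7.540e-09 m = 7.540 nm

Note: The de Broglie wavelength is comparable to the localization size, as expected from wave-particle duality.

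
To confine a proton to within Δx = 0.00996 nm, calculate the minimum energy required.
52.292 meV

Localizing a particle requires giving it sufficient momentum uncertainty:

1. From uncertainty principle: Δp ≥ ℏ/(2Δx)
   Δp_min = (1.055e-34 J·s) / (2 × 9.960e-12 m)
   Δp_min = 5.294e-24 kg·m/s

2. This momentum uncertainty corresponds to kinetic energy:
   KE ≈ (Δp)²/(2m) = (5.294e-24)²/(2 × 1.673e-27 kg)
   KE = 8.378e-21 J = 52.292 meV

Tighter localization requires more energy.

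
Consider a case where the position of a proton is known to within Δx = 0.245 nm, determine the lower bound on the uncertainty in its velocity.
128.671 m/s

Using the Heisenberg uncertainty principle and Δp = mΔv:
ΔxΔp ≥ ℏ/2
Δx(mΔv) ≥ ℏ/2

The minimum uncertainty in velocity is:
Δv_min = ℏ/(2mΔx)
Δv_min = (1.055e-34 J·s) / (2 × 1.673e-27 kg × 2.450e-10 m)
Δv_min = 1.287e+02 m/s = 128.671 m/s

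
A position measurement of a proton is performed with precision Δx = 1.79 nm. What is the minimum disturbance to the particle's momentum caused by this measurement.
2.946 × 10^-26 kg·m/s

The uncertainty principle implies that measuring position disturbs momentum:
ΔxΔp ≥ ℏ/2

When we measure position with precision Δx, we necessarily introduce a momentum uncertainty:
Δp ≥ ℏ/(2Δx)
Δp_min = (1.055e-34 J·s) / (2 × 1.790e-09 m)
Δp_min = 2.946e-26 kg·m/s

The more precisely we measure position, the greater the momentum disturbance.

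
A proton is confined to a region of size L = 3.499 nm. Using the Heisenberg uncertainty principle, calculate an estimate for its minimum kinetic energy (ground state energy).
423.708 neV

Using the uncertainty principle to estimate ground state energy:

1. The position uncertainty is approximately the confinement size:
   Δx ≈ L = 3.499e-09 m

2. From ΔxΔp ≥ ℏ/2, the minimum momentum uncertainty is:
   Δp ≈ ℏ/(2L) = 1.507e-26 kg·m/s

3. The kinetic energy is approximately:
   KE ≈ (Δp)²/(2m) = (1.507e-26)²/(2 × 1.673e-27 kg)
   KE ≈ 6.789e-26 J = 423.708 neV

This is an order-of-magnitude estimate of the ground state energy.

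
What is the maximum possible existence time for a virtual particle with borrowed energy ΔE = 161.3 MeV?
2.040 ys

Using the energy-time uncertainty principle:
ΔEΔt ≥ ℏ/2

For a virtual particle borrowing energy ΔE, the maximum lifetime is:
Δt_max = ℏ/(2ΔE)

Converting energy:
ΔE = 161.3 MeV = 2.584e-11 J

Δt_max = (1.055e-34 J·s) / (2 × 2.584e-11 J)
Δt_max = 2.040e-24 s = 2.040 ys

Virtual particles with higher borrowed energy exist for shorter times.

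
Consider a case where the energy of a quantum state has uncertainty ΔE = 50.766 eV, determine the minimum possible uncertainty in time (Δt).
6.483 as

Using the energy-time uncertainty principle:
ΔEΔt ≥ ℏ/2

The minimum uncertainty in time is:
Δt_min = ℏ/(2ΔE)
Δt_min = (1.055e-34 J·s) / (2 × 8.134e-18 J)
Δt_min = 6.483e-18 s = 6.483 as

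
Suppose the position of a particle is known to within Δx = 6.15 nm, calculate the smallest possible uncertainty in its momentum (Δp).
8.574 × 10^-27 kg·m/s

Using the Heisenberg uncertainty principle:
ΔxΔp ≥ ℏ/2

The minimum uncertainty in momentum is:
Δp_min = ℏ/(2Δx)
Δp_min = (1.055e-34 J·s) / (2 × 6.150e-09 m)
Δp_min = 8.574e-27 kg·m/s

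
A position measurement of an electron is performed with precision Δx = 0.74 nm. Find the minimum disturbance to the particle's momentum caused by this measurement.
7.125 × 10^-26 kg·m/s

The uncertainty principle implies that measuring position disturbs momentum:
ΔxΔp ≥ ℏ/2

When we measure position with precision Δx, we necessarily introduce a momentum uncertainty:
Δp ≥ ℏ/(2Δx)
Δp_min = (1.055e-34 J·s) / (2 × 7.400e-10 m)
Δp_min = 7.125e-26 kg·m/s

The more precisely we measure position, the greater the momentum disturbance.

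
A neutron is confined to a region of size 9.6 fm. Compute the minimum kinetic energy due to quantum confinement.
56.210 keV

Using the uncertainty principle:

1. Position uncertainty: Δx ≈ 9.600e-15 m
2. Minimum momentum uncertainty: Δp = ℏ/(2Δx) = 5.493e-21 kg·m/s
3. Minimum kinetic energy:
   KE = (Δp)²/(2m) = (5.493e-21)²/(2 × 1.675e-27 kg)
   KE = 9.006e-15 J = 56.210 keV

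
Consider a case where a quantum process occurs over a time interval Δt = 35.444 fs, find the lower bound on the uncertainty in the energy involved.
9.285 meV

Using the energy-time uncertainty principle:
ΔEΔt ≥ ℏ/2

The minimum uncertainty in energy is:
ΔE_min = ℏ/(2Δt)
ΔE_min = (1.055e-34 J·s) / (2 × 3.544e-14 s)
ΔE_min = 1.488e-21 J = 9.285 meV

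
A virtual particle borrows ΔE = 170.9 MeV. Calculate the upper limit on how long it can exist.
1.926 ys

Using the energy-time uncertainty principle:
ΔEΔt ≥ ℏ/2

For a virtual particle borrowing energy ΔE, the maximum lifetime is:
Δt_max = ℏ/(2ΔE)

Converting energy:
ΔE = 170.9 MeV = 2.738e-11 J

Δt_max = (1.055e-34 J·s) / (2 × 2.738e-11 J)
Δt_max = 1.926e-24 s = 1.926 ys

Virtual particles with higher borrowed energy exist for shorter times.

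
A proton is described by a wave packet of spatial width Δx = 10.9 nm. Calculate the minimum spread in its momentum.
4.837 × 10^-27 kg·m/s

For a wave packet, the spatial width Δx and momentum spread Δp are related by the uncertainty principle:
ΔxΔp ≥ ℏ/2

The minimum momentum spread is:
Δp_min = ℏ/(2Δx)
Δp_min = (1.055e-34 J·s) / (2 × 1.090e-08 m)
Δp_min = 4.837e-27 kg·m/s

A wave packet cannot have both a well-defined position and well-defined momentum.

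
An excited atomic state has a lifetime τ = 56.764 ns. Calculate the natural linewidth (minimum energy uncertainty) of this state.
5.798 neV

Using the energy-time uncertainty principle:
ΔEΔt ≥ ℏ/2

The lifetime τ represents the time uncertainty Δt.
The natural linewidth (minimum energy uncertainty) is:

ΔE = ℏ/(2τ)
ΔE = (1.055e-34 J·s) / (2 × 5.676e-08 s)
ΔE = 9.289e-28 J = 5.798 neV

This natural linewidth limits the precision of spectroscopic measurements.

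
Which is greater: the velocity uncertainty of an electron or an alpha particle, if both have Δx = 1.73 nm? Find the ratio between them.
The electron has the larger minimum velocity uncertainty, by a ratio of 7294.3.

For both particles, Δp_min = ℏ/(2Δx) = 3.048e-26 kg·m/s (same for both).

The velocity uncertainty is Δv = Δp/m:
- electron: Δv = 3.048e-26 / 9.109e-31 = 3.346e+04 m/s = 33.459 km/s
- alpha particle: Δv = 3.048e-26 / 6.645e-27 = 4.587e+00 m/s = 4.587 m/s

Ratio: 3.346e+04 / 4.587e+00 = 7294.3

The lighter particle has larger velocity uncertainty because Δv ∝ 1/m.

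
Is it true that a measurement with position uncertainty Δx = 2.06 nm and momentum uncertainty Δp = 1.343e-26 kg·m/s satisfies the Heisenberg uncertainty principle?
No, it violates the uncertainty principle (impossible measurement).

Calculate the product ΔxΔp:
ΔxΔp = (2.060e-09 m) × (1.343e-26 kg·m/s)
ΔxΔp = 2.767e-35 J·s

Compare to the minimum allowed value ℏ/2:
ℏ/2 = 5.273e-35 J·s

Since ΔxΔp = 2.767e-35 J·s < 5.273e-35 J·s = ℏ/2,
the measurement violates the uncertainty principle.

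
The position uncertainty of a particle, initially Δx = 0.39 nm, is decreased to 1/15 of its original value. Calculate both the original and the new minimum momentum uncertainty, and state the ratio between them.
Original Δp_min = 1.352 × 10^-25 kg·m/s; new Δp'_min = 2.028 × 10^-24 kg·m/s; ratio Δp'_min/Δp_min = 15.

From the uncertainty principle ΔxΔp ≥ ℏ/2, the minimum momentum uncertainty is Δp_min = ℏ/(2Δx).

Original (Δx = 0.39 nm = 3.900e-10 m):
Δp_min = (1.055e-34 J·s)/(2 × 3.900e-10 m) = 1.352e-25 kg·m/s

When Δx → (1/15)Δx:
Δp'_min = ℏ/(2 × (1/15)Δx) = 15 × ℏ/(2Δx) = 15 × Δp_min
Δp'_min = 15 × 1.352e-25 kg·m/s = 2.028e-24 kg·m/s

Since Δp_min ∝ 1/Δx, when Δx is decreased to 1/15 of its original value, Δp_min increases to 15 times its original value.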